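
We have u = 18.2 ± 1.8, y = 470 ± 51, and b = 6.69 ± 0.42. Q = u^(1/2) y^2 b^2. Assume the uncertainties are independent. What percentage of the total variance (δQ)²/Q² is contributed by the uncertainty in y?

(δQ/Q)² = (½·δu/u)² + (2·δy/y)² + (2·δb/b)²
  u term: (0.5×0.0989)² = 0.00245
  y term: (2×0.109)² = 0.0471
  b term: (2×0.0628)² = 0.0158
Total = 0.0653. Share from y = 0.0471/0.0653 = 0.721.

72.1%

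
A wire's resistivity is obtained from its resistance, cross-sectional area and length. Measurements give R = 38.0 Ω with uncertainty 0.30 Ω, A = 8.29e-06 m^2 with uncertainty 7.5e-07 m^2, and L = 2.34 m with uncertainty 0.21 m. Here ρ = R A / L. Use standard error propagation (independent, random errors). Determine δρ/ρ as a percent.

ρ is a product of powers, so relative uncertainties combine in quadrature:
  (1·δR/R)² = (1×0.00789)² = 6.23e-05;  (1·δA/A)² = (1×0.0905)² = 0.00818;  (-1·δL/L)² = (-1×0.0897)² = 0.00805
δρ/ρ = √(0.0163) = 0.128

12.8%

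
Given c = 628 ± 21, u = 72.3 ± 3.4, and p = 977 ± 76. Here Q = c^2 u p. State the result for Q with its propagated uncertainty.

Q is a product of powers, so relative uncertainties combine in quadrature:
  (2·δc/c)² = (2×0.0334)² = 0.00447;  (1·δu/u)² = (1×0.0470)² = 0.00221;  (1·δp/p)² = (1×0.0778)² = 0.00605
δQ/Q = √(0.0127) = 0.113
Q = 2.79e+10, so δQ = 0.113 × 2.79e+10 = 3.14e+09.

(2.79 ± 0.314) × 10^10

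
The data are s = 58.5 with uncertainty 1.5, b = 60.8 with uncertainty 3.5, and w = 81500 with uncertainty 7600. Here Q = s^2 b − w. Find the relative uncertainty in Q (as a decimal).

Let p = s^2·b = 2.08e+05. δp/p = √((2·δs/s)² + (1·δb/b)²) = √(0.00263 + 0.00331) = 0.0771, so δp = 16000.
Q = p − w: δQ = √(δp² + δw²) = √(2.57e+08 + 5.78e+07) = 17800
Q = 1.27e+05, so δQ/Q = 17800/1.27e+05 = 0.140.

0.140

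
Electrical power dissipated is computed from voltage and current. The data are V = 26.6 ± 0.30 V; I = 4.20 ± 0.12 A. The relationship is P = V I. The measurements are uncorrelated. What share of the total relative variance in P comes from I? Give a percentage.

(δP/P)² = (1·δV/V)² + (1·δI/I)²
  V term: (1×0.0113)² = 0.000127
  I term: (1×0.0286)² = 0.000816
Total = 0.000944. Share from I = 0.000816/0.000944 = 0.865.

86.5%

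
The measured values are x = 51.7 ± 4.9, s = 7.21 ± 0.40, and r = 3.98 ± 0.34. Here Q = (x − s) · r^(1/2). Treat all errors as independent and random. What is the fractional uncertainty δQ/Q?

Let u = x − s = 44.5. δu = √(δx² + δs²) = √(24.0 + 0.160) = 4.92, so δu/u = 0.111.
Q is then a monomial in u, r:
δQ/Q = √((δu/u)² + (½·δr/r)²) = √(0.0122 + 0.00182) = 0.118

0.118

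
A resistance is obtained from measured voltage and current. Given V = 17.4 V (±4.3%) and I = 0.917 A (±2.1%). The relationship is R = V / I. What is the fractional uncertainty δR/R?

Since R is a product/quotient, work with relative uncertainties:
  (1·δV/V)² = (1×0.0430)² = 0.00185;  (-1·δI/I)² = (-1×0.0210)² = 0.000441
δR/R = √(0.00229) = 0.0479

0.0479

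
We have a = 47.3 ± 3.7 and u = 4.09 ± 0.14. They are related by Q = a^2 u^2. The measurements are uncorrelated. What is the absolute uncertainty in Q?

Relative error in a monomial: (δQ/Q)² = Σ (nᵢ · δxᵢ/xᵢ)².
  (2·δa/a)² = (2×0.0782)² = 0.0245;  (2·δu/u)² = (2×0.0342)² = 0.00469
δQ/Q = √(0.0292) = 0.171
Q = 37400, so δQ = 0.171 × 37400 = 6390.

6390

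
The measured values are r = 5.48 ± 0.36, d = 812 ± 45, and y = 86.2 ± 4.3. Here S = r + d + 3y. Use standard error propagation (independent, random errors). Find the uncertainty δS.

46.8

Each term contributes (cᵢ δxᵢ)² to (δS)²:
  (δr)² = 0.130;  (δd)² = 2020;  (3·δy)² = 166
δS = √(2190) = 46.8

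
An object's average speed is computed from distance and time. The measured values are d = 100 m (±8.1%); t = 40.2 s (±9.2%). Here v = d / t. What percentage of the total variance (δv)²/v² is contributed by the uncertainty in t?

56.3%

(δv/v)² = (1·δd/d)² + (-1·δt/t)²
  d term: (1×0.0810)² = 0.00656
  t term: (-1×0.0920)² = 0.00846
Total = 0.0150. Share from t = 0.00846/0.0150 = 0.563.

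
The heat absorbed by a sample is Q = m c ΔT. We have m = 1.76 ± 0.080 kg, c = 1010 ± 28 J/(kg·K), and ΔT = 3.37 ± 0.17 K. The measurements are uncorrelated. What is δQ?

439 J

Since Q is a product/quotient, work with relative uncertainties:
  (1·δm/m)² = (1×0.0455)² = 0.00207;  (1·δc/c)² = (1×0.0277)² = 0.000769;  (1·δΔT/ΔT)² = (1×0.0504)² = 0.00254
δQ/Q = √(0.00538) = 0.0733
Q = 5990 J, so δQ = 0.0733 × 5990 = 439 J.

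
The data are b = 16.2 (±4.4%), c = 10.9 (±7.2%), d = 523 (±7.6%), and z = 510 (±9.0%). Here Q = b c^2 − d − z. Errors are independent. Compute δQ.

Let p = b·c^2 = 1920. δp/p = √((1·δb/b)² + (2·δc/c)²) = √(0.00194 + 0.0207) = 0.151, so δp = 290.
Q = p − d − z: δQ = √(δp² + δd² + δz²) = √(84000 + 1580 + 2110) = 296

296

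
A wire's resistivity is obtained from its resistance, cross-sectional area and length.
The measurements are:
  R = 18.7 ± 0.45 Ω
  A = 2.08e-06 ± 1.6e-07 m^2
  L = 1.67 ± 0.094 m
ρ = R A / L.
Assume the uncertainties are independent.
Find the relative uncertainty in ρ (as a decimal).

0.0983

For a monomial ρ ∝ R, A, L^-1, fractional errors add in quadrature:
  (1·δR/R)² = (1×0.0241)² = 0.000579;  (1·δA/A)² = (1×0.0769)² = 0.00592;  (-1·δL/L)² = (-1×0.0563)² = 0.00317
δρ/ρ = √(0.00966) = 0.0983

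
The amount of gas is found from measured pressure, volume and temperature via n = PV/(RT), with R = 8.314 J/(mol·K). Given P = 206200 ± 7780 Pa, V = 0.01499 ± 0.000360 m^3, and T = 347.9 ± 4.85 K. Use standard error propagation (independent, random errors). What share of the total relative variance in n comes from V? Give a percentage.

(δn/n)² = (1·δP/P)² + (1·δV/V)² + (-1·δT/T)²
  P term: (1×0.0377)² = 0.00142
  V term: (1×0.0240)² = 0.000577
  T term: (-1×0.0139)² = 0.000194
Total = 0.00219. Share from V = 0.000577/0.00219 = 0.263.

26.3%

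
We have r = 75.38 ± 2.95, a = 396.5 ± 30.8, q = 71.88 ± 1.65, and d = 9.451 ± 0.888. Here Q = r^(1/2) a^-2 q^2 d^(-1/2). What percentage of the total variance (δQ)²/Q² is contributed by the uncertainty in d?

7.65%

(δQ/Q)² = (½·δr/r)² + (-2·δa/a)² + (2·δq/q)² + (−½·δd/d)²
  r term: (0.5×0.0391)² = 0.000383
  a term: (-2×0.0777)² = 0.0241
  q term: (2×0.0230)² = 0.00211
  d term: (-0.5×0.0940)² = 0.00221
Total = 0.0288. Share from d = 0.00221/0.0288 = 0.0765.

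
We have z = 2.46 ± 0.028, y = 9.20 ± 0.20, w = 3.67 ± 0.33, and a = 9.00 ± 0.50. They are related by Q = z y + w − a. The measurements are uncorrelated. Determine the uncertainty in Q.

0.817

Let p = z·y = 22.6. δp/p = √((1·δz/z)² + (1·δy/y)²) = √(0.000130 + 0.000473) = 0.0245, so δp = 0.555.
Q = p + w − a: δQ = √(δp² + δw² + δa²) = √(0.308 + 0.109 + 0.250) = 0.817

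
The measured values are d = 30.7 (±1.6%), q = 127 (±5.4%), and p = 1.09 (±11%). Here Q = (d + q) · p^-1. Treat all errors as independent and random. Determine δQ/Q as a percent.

Let u = d + q = 158. δu = √(δd² + δq²) = √(0.241 + 47.0) = 6.88, so δu/u = 0.0436.
Q is then a monomial in u, p:
δQ/Q = √((δu/u)² + (-1·δp/p)²) = √(0.00190 + 0.0121) = 0.118

11.8%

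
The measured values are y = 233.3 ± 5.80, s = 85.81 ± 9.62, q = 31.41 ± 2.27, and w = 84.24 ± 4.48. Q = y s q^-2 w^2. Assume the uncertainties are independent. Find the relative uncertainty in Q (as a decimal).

0.213

Since Q is a product/quotient, work with relative uncertainties:
  (1·δy/y)² = (1×0.0249)² = 0.000618;  (1·δs/s)² = (1×0.112)² = 0.0126;  (-2·δq/q)² = (-2×0.0723)² = 0.0209;  (2·δw/w)² = (2×0.0532)² = 0.0113
δQ/Q = √(0.0454) = 0.213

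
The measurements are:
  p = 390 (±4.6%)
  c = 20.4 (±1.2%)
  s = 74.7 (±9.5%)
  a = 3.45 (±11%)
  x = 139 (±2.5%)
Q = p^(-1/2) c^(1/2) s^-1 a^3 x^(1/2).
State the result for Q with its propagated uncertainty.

1.48 ± 0.511

Q is a product of powers, so relative uncertainties combine in quadrature:
  (−½·δp/p)² = (-0.5×0.0460)² = 0.000529;  (½·δc/c)² = (0.5×0.0120)² = 3.6e-05;  (-1·δs/s)² = (-1×0.0950)² = 0.00903;  (3·δa/a)² = (3×0.110)² = 0.109;  (½·δx/x)² = (0.5×0.0250)² = 0.000156
δQ/Q = √(0.119) = 0.344
Q = 1.48, so δQ = 0.344 × 1.48 = 0.511.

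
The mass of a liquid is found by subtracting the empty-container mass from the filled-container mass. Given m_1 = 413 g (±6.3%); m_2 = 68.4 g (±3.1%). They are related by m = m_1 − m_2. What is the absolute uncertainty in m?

26.1 g

Sums and differences: (δm)² = Σ (cᵢ δxᵢ)².
  (δm_1)² = 677;  (δm_2)² = 4.50
δm = √(681) = 26.1 g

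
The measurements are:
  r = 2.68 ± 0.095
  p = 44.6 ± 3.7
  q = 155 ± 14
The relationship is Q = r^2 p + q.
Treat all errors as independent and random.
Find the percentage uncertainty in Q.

Let w = r^2·p = 320. δw/w = √((2·δr/r)² + (1·δp/p)²) = √(0.00503 + 0.00688) = 0.109, so δw = 35.0.
Q = w + q: δQ = √(δw² + δq²) = √(1220 + 196) = 37.7
Q = 475, so δQ/Q = 37.7/475 = 0.0792.

7.92%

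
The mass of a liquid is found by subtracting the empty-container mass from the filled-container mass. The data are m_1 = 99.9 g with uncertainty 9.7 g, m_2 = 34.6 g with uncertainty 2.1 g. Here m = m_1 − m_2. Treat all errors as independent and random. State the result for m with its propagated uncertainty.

65.3 ± 9.92 g

Each term contributes (cᵢ δxᵢ)² to (δm)²:
  (δm_1)² = 94.1;  (δm_2)² = 4.41
δm = √(98.5) = 9.92 g
m = 65.3 g.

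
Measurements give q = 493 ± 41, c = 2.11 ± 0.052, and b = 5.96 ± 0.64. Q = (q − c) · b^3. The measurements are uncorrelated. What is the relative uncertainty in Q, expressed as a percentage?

33.3%

Let u = q − c = 491. δu = √(δq² + δc²) = √(1680 + 0.00270) = 41.0, so δu/u = 0.0835.
Q is then a monomial in u, b:
δQ/Q = √((δu/u)² + (3·δb/b)²) = √(0.00698 + 0.104) = 0.333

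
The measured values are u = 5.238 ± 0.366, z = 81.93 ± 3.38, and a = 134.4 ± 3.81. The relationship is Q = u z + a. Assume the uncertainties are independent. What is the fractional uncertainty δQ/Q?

0.0622

Let p = u·z = 429.1. δp/p = √((1·δu/u)² + (1·δz/z)²) = √(0.00488 + 0.00170) = 0.0811, so δp = 34.8.
Q = p + a: δQ = √(δp² + δa²) = √(1210 + 14.5) = 35.0
Q = 563.5, so δQ/Q = 35.0/563.5 = 0.0622.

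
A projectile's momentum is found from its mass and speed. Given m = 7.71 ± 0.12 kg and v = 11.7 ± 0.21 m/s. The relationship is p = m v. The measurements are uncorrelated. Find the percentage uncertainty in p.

2.38%

Products/powers → add relative errors in quadrature, weighted by exponent:
  (1·δm/m)² = (1×0.0156)² = 0.000242;  (1·δv/v)² = (1×0.0179)² = 0.000322
δp/p = √(0.000564) = 0.0238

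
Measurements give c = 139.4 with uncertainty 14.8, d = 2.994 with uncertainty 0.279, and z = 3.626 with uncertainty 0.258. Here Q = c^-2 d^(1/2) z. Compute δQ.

7.39e-05

Each factor contributes (exponent × relative error)² to (δQ/Q)²:
  (-2·δc/c)² = (-2×0.106)² = 0.0451;  (½·δd/d)² = (0.5×0.0932)² = 0.00217;  (1·δz/z)² = (1×0.0712)² = 0.00506
δQ/Q = √(0.0523) = 0.229
Q = 0.0003229, so δQ = 0.229 × 0.0003229 = 7.39e-05.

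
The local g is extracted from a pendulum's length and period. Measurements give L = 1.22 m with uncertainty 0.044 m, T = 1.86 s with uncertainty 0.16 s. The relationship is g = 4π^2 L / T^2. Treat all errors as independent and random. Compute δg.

2.45 m/s^2

g is a product of powers, so relative uncertainties combine in quadrature:
  (1·δL/L)² = (1×0.0361)² = 0.00130;  (-2·δT/T)² = (-2×0.0860)² = 0.0296
δg/g = √(0.0309) = 0.176
g = 13.9 m/s^2, so δg = 0.176 × 13.9 = 2.45 m/s^2.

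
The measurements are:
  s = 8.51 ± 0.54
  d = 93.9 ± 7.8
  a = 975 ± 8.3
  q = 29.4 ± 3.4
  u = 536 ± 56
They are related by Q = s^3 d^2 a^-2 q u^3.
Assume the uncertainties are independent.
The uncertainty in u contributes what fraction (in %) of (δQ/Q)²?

(δQ/Q)² = (3·δs/s)² + (2·δd/d)² + (-2·δa/a)² + (1·δq/q)² + (3·δu/u)²
  s term: (3×0.0635)² = 0.0362
  d term: (2×0.0831)² = 0.0276
  a term: (-2×0.00851)² = 0.000290
  q term: (1×0.116)² = 0.0134
  u term: (3×0.104)² = 0.0982
Total = 0.176. Share from u = 0.0982/0.176 = 0.559.

55.9%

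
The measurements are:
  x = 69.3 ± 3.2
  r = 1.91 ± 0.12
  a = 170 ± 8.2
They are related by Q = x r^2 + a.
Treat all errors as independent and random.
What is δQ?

Let p = x·r^2 = 253. δp/p = √((1·δx/x)² + (2·δr/r)²) = √(0.00213 + 0.0158) = 0.134, so δp = 33.8.
Q = p + a: δQ = √(δp² + δa²) = √(1150 + 67.2) = 34.8

34.8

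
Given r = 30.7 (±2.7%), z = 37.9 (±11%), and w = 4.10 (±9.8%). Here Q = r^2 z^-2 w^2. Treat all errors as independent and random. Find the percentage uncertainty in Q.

Each factor contributes (exponent × relative error)² to (δQ/Q)²:
  (2·δr/r)² = (2×0.0270)² = 0.00292;  (-2·δz/z)² = (-2×0.110)² = 0.0484;  (2·δw/w)² = (2×0.0980)² = 0.0384
δQ/Q = √(0.0897) = 0.300

30.0%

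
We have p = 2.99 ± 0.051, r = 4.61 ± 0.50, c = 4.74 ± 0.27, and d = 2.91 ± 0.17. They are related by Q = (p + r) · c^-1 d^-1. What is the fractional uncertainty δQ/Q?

Let u = p + r = 7.60. δu = √(δp² + δr²) = √(0.00260 + 0.250) = 0.503, so δu/u = 0.0661.
Q is then a monomial in u, c, d:
δQ/Q = √((δu/u)² + (-1·δc/c)² + (-1·δd/d)²) = √(0.00437 + 0.00324 + 0.00341) = 0.105

0.105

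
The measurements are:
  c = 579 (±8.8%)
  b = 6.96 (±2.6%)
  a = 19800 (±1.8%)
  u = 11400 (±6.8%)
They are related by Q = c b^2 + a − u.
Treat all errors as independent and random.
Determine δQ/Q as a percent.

8.21%

Let p = c·b^2 = 28000. δp/p = √((1·δc/c)² + (2·δb/b)²) = √(0.00774 + 0.00270) = 0.102, so δp = 2870.
Q = p + a − u: δQ = √(δp² + δa² + δu²) = √(8.22e+06 + 1.27e+05 + 6.01e+05) = 2990
Q = 36400, so δQ/Q = 2990/36400 = 0.0821.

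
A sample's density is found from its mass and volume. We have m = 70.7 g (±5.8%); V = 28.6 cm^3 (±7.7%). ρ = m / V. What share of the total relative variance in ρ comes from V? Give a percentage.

(δρ/ρ)² = (1·δm/m)² + (-1·δV/V)²
  m term: (1×0.0580)² = 0.00336
  V term: (-1×0.0770)² = 0.00593
Total = 0.00929. Share from V = 0.00593/0.00929 = 0.638.

63.8%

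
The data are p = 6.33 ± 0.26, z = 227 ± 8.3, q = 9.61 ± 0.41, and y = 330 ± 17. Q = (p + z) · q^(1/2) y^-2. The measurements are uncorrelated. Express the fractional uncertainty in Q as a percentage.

Let u = p + z = 233. δu = √(δp² + δz²) = √(0.0676 + 68.9) = 8.30, so δu/u = 0.0356.
Q is then a monomial in u, q, y:
δQ/Q = √((δu/u)² + (½·δq/q)² + (-2·δy/y)²) = √(0.00127 + 0.000455 + 0.0106) = 0.111

11.1%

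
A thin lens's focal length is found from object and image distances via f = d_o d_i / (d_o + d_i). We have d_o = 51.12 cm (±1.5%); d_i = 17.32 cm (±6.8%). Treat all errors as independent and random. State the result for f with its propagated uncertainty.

∂f/∂d_o = (d_i/(d_o+d_i))² = 0.0640;  ∂f/∂d_i = (d_o/(d_o+d_i))² = 0.558
δf = √((∂f/∂d_o · δd_o)² + (∂f/∂d_i · δd_i)²) = √(0.00241 + 0.432) = 0.659 cm
f = 12.94 cm.

12.94 ± 0.659 cm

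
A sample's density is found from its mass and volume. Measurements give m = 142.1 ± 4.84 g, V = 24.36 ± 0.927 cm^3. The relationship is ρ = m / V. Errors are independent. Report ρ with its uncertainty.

Since ρ is a product/quotient, work with relative uncertainties:
  (1·δm/m)² = (1×0.0341)² = 0.00116;  (-1·δV/V)² = (-1×0.0381)² = 0.00145
δρ/ρ = √(0.00261) = 0.0511
ρ = 5.833 g/cm^3, so δρ = 0.0511 × 5.833 = 0.298 g/cm^3.

5.833 ± 0.298 g/cm^3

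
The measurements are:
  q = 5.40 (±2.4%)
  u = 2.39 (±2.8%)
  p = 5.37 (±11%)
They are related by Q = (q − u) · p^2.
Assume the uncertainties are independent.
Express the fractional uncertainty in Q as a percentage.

Let w = q − u = 3.01. δw = √(δq² + δu²) = √(0.0168 + 0.00448) = 0.146, so δw/w = 0.0485.
Q is then a monomial in w, p:
δQ/Q = √((δw/w)² + (2·δp/p)²) = √(0.00235 + 0.0484) = 0.225

22.5%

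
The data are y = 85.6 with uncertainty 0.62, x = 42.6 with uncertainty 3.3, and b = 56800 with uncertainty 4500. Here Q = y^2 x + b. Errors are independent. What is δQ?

Let p = y^2·x = 3.12e+05. δp/p = √((2·δy/y)² + (1·δx/x)²) = √(0.000210 + 0.00600) = 0.0788, so δp = 24600.
Q = p + b: δQ = √(δp² + δb²) = √(6.05e+08 + 2.02e+07) = 25000

25000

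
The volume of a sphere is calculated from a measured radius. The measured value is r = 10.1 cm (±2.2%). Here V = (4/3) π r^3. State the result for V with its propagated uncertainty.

4320 ± 285 cm^3

V ∝ r^3, so δV/V = |3| · δr/r = 3 × 0.0220 = 0.0660.
V = 4320 cm^3, so δV = 0.0660 × 4320 = 285 cm^3.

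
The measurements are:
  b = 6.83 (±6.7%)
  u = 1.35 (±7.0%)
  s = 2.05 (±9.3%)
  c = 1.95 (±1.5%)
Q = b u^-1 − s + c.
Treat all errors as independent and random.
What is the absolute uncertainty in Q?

0.527

Let p = b·u^-1 = 5.06. δp/p = √((1·δb/b)² + (-1·δu/u)²) = √(0.00449 + 0.00490) = 0.0969, so δp = 0.490.
Q = p − s + c: δQ = √(δp² + δs² + δc²) = √(0.240 + 0.0363 + 0.000856) = 0.527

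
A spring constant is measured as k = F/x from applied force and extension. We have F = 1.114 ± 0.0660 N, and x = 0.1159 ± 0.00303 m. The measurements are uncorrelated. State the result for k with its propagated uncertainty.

9.612 ± 0.622 N/m

Relative error in a monomial: (δk/k)² = Σ (nᵢ · δxᵢ/xᵢ)².
  (1·δF/F)² = (1×0.0592)² = 0.00351;  (-1·δx/x)² = (-1×0.0261)² = 0.000683
δk/k = √(0.00419) = 0.0648
k = 9.612 N/m, so δk = 0.0648 × 9.612 = 0.622 N/m.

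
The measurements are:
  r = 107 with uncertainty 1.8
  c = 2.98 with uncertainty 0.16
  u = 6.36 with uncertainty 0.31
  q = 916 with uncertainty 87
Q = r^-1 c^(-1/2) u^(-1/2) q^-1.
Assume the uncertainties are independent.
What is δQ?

2.41e-07

Relative error in a monomial: (δQ/Q)² = Σ (nᵢ · δxᵢ/xᵢ)².
  (-1·δr/r)² = (-1×0.0168)² = 0.000283;  (−½·δc/c)² = (-0.5×0.0537)² = 0.000721;  (−½·δu/u)² = (-0.5×0.0487)² = 0.000594;  (-1·δq/q)² = (-1×0.0950)² = 0.00902
δQ/Q = √(0.0106) = 0.103
Q = 2.34e-06, so δQ = 0.103 × 2.34e-06 = 2.41e-07.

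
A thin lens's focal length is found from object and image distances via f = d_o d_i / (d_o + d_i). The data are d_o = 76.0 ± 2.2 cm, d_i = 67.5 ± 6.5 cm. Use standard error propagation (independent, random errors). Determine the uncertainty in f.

1.89 cm

∂f/∂d_o = (d_i/(d_o+d_i))² = 0.221;  ∂f/∂d_i = (d_o/(d_o+d_i))² = 0.280
δf = √((∂f/∂d_o · δd_o)² + (∂f/∂d_i · δd_i)²) = √(0.237 + 3.32) = 1.89 cm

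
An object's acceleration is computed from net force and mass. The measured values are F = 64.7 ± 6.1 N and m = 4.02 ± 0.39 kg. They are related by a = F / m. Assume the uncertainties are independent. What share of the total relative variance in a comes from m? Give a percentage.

(δa/a)² = (1·δF/F)² + (-1·δm/m)²
  F term: (1×0.0943)² = 0.00889
  m term: (-1×0.0970)² = 0.00941
Total = 0.0183. Share from m = 0.00941/0.0183 = 0.514.

51.4%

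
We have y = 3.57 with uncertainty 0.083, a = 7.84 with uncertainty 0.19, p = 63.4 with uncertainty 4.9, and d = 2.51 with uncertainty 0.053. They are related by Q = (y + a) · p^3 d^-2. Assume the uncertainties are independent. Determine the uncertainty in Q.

Let u = y + a = 11.4. δu = √(δy² + δa²) = √(0.00689 + 0.0361) = 0.207, so δu/u = 0.0182.
Q is then a monomial in u, p, d:
δQ/Q = √((δu/u)² + (3·δp/p)² + (-2·δd/d)²) = √(0.000330 + 0.0538 + 0.00178) = 0.236
Q = 4.62e+05, so δQ = 0.236 × 4.62e+05 = 1.09e+05.

1.09e+05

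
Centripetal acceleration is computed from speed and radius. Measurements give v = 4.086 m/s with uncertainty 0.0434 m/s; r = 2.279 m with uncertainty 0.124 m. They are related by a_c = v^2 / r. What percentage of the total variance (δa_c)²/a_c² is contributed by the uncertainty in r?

(δa_c/a_c)² = (2·δv/v)² + (-1·δr/r)²
  v term: (2×0.0106)² = 0.000451
  r term: (-1×0.0544)² = 0.00296
Total = 0.00341. Share from r = 0.00296/0.00341 = 0.868.

86.8%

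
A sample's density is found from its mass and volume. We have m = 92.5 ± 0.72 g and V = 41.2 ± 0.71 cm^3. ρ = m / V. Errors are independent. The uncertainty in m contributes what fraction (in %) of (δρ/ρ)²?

(δρ/ρ)² = (1·δm/m)² + (-1·δV/V)²
  m term: (1×0.00778)² = 6.06e-05
  V term: (-1×0.0172)² = 0.000297
Total = 0.000358. Share from m = 6.06e-05/0.000358 = 0.169.

16.9%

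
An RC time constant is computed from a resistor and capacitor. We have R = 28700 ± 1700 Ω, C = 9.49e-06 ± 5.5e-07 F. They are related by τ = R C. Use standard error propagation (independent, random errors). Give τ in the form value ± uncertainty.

0.272 ± 0.0226 s

For a monomial τ ∝ R, C, fractional errors add in quadrature:
  (1·δR/R)² = (1×0.0592)² = 0.00351;  (1·δC/C)² = (1×0.0580)² = 0.00336
δτ/τ = √(0.00687) = 0.0829
τ = 0.272 s, so δτ = 0.0829 × 0.272 = 0.0226 s.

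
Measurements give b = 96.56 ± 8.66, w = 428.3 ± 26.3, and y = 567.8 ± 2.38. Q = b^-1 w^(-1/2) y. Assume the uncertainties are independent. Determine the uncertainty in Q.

Since Q is a product/quotient, work with relative uncertainties:
  (-1·δb/b)² = (-1×0.0897)² = 0.00804;  (−½·δw/w)² = (-0.5×0.0614)² = 0.000943;  (1·δy/y)² = (1×0.00419)² = 1.76e-05
δQ/Q = √(0.00900) = 0.0949
Q = 0.2841, so δQ = 0.0949 × 0.2841 = 0.0270.

0.0270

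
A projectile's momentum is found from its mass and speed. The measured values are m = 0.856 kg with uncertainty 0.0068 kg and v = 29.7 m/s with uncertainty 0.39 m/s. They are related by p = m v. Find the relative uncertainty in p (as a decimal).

0.0153

Each factor contributes (exponent × relative error)² to (δp/p)²:
  (1·δm/m)² = (1×0.00794)² = 6.31e-05;  (1·δv/v)² = (1×0.0131)² = 0.000172
δp/p = √(0.000236) = 0.0153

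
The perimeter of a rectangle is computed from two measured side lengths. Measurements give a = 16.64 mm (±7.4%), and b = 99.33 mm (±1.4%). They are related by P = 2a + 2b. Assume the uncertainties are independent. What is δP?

3.71 mm

P is a linear combination, so absolute uncertainties add in quadrature:
  (2·δa)² = 6.06;  (2·δb)² = 7.74
δP = √(13.8) = 3.71 mm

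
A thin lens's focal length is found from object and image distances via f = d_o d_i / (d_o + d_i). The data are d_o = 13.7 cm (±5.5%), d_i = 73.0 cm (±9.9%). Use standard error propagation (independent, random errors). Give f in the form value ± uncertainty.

∂f/∂d_o = (d_i/(d_o+d_i))² = 0.709;  ∂f/∂d_i = (d_o/(d_o+d_i))² = 0.0250
δf = √((∂f/∂d_o · δd_o)² + (∂f/∂d_i · δd_i)²) = √(0.285 + 0.0326) = 0.564 cm
f = 11.5 cm.

11.5 ± 0.564 cm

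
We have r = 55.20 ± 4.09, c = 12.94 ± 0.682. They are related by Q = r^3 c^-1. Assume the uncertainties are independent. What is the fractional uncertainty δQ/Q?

0.228

Each factor contributes (exponent × relative error)² to (δQ/Q)²:
  (3·δr/r)² = (3×0.0741)² = 0.0494;  (-1·δc/c)² = (-1×0.0527)² = 0.00278
δQ/Q = √(0.0522) = 0.228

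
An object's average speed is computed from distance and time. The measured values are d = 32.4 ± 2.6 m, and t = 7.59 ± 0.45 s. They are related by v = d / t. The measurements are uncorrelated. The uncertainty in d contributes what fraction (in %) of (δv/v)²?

(δv/v)² = (1·δd/d)² + (-1·δt/t)²
  d term: (1×0.0802)² = 0.00644
  t term: (-1×0.0593)² = 0.00352
Total = 0.00995. Share from d = 0.00644/0.00995 = 0.647.

64.7%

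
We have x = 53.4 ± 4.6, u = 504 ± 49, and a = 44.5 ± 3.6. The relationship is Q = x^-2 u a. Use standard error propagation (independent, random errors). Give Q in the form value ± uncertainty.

7.87 ± 1.68

For a monomial Q ∝ x^-2, u, a, fractional errors add in quadrature:
  (-2·δx/x)² = (-2×0.0861)² = 0.0297;  (1·δu/u)² = (1×0.0972)² = 0.00945;  (1·δa/a)² = (1×0.0809)² = 0.00654
δQ/Q = √(0.0457) = 0.214
Q = 7.87, so δQ = 0.214 × 7.87 = 1.68.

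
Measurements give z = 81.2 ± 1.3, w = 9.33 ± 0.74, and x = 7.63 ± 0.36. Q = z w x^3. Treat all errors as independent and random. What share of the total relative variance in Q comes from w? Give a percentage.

23.7%

(δQ/Q)² = (1·δz/z)² + (1·δw/w)² + (3·δx/x)²
  z term: (1×0.0160)² = 0.000256
  w term: (1×0.0793)² = 0.00629
  x term: (3×0.0472)² = 0.0200
Total = 0.0266. Share from w = 0.00629/0.0266 = 0.237.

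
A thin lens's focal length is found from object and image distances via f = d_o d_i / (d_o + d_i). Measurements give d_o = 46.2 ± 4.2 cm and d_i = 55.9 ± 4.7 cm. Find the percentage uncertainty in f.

∂f/∂d_o = (d_i/(d_o+d_i))² = 0.300;  ∂f/∂d_i = (d_o/(d_o+d_i))² = 0.205
δf = √((∂f/∂d_o · δd_o)² + (∂f/∂d_i · δd_i)²) = √(1.59 + 0.926) = 1.58 cm
f = 25.3 cm, so δf/f = 1.58/25.3 = 0.0626.

6.26%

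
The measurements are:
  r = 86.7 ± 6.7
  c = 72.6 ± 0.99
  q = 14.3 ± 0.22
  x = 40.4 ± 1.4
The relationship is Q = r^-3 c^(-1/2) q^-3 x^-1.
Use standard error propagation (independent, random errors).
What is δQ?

For a monomial Q ∝ r^-3, c^(-1/2), q^-3, x^-1, fractional errors add in quadrature:
  (-3·δr/r)² = (-3×0.0773)² = 0.0537;  (−½·δc/c)² = (-0.5×0.0136)² = 4.65e-05;  (-3·δq/q)² = (-3×0.0154)² = 0.00213;  (-1·δx/x)² = (-1×0.0347)² = 0.00120
δQ/Q = √(0.0571) = 0.239
Q = 1.52e-12, so δQ = 0.239 × 1.52e-12 = 3.64e-13.

3.64e-13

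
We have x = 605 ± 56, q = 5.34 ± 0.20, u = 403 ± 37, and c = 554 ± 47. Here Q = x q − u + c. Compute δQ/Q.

0.0970

Let p = x·q = 3230. δp/p = √((1·δx/x)² + (1·δq/q)²) = √(0.00857 + 0.00140) = 0.0999, so δp = 323.
Q = p − u + c: δQ = √(δp² + δu² + δc²) = √(1.04e+05 + 1370 + 2210) = 328
Q = 3380, so δQ/Q = 328/3380 = 0.0970.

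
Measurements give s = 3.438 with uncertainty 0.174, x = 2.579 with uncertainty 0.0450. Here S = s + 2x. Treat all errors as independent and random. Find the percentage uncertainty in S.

2.28%

Each term contributes (cᵢ δxᵢ)² to (δS)²:
  (δs)² = 0.0303;  (2·δx)² = 0.00810
δS = √(0.0384) = 0.196
S = 8.596, so δS/S = 0.196/8.596 = 0.0228.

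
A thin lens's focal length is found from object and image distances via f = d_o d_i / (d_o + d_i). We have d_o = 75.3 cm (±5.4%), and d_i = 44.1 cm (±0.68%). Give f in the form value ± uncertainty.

27.8 ± 0.567 cm

∂f/∂d_o = (d_i/(d_o+d_i))² = 0.136;  ∂f/∂d_i = (d_o/(d_o+d_i))² = 0.398
δf = √((∂f/∂d_o · δd_o)² + (∂f/∂d_i · δd_i)²) = √(0.308 + 0.0142) = 0.567 cm
f = 27.8 cm.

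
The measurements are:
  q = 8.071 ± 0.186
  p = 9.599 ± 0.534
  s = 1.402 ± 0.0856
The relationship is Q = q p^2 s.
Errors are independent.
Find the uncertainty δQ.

Each factor contributes (exponent × relative error)² to (δQ/Q)²:
  (1·δq/q)² = (1×0.0230)² = 0.000531;  (2·δp/p)² = (2×0.0556)² = 0.0124;  (1·δs/s)² = (1×0.0611)² = 0.00373
δQ/Q = √(0.0166) = 0.129
Q = 1043, so δQ = 0.129 × 1043 = 134.

134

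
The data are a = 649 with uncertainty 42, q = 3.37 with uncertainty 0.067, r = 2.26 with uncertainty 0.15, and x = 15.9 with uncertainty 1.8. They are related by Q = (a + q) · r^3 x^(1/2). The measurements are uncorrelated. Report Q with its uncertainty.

Let u = a + q = 652. δu = √(δa² + δq²) = √(1760 + 0.00449) = 42.0, so δu/u = 0.0644.
Q is then a monomial in u, r, x:
δQ/Q = √((δu/u)² + (3·δr/r)² + (½·δx/x)²) = √(0.00414 + 0.0396 + 0.00320) = 0.217
Q = 30000, so δQ = 0.217 × 30000 = 6510.

30000 ± 6510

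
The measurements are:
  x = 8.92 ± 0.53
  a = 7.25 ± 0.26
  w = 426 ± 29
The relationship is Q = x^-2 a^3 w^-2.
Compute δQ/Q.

0.210

Each factor contributes (exponent × relative error)² to (δQ/Q)²:
  (-2·δx/x)² = (-2×0.0594)² = 0.0141;  (3·δa/a)² = (3×0.0359)² = 0.0116;  (-2·δw/w)² = (-2×0.0681)² = 0.0185
δQ/Q = √(0.0442) = 0.210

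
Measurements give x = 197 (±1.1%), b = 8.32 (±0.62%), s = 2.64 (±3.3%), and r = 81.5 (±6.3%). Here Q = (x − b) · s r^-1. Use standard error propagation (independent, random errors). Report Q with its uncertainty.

6.11 ± 0.440

Let u = x − b = 189. δu = √(δx² + δb²) = √(4.70 + 0.00266) = 2.17, so δu/u = 0.0115.
Q is then a monomial in u, s, r:
δQ/Q = √((δu/u)² + (1·δs/s)² + (-1·δr/r)²) = √(0.000132 + 0.00109 + 0.00397) = 0.0720
Q = 6.11, so δQ = 0.0720 × 6.11 = 0.440.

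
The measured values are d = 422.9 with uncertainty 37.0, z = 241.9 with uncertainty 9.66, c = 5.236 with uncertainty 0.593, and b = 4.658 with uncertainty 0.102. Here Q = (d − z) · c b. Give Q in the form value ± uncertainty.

Let u = d − z = 181.0. δu = √(δd² + δz²) = √(1370 + 93.3) = 38.2, so δu/u = 0.211.
Q is then a monomial in u, c, b:
δQ/Q = √((δu/u)² + (1·δc/c)² + (1·δb/b)²) = √(0.0446 + 0.0128 + 0.000480) = 0.241
Q = 4414, so δQ = 0.241 × 4414 = 1060.

4414 ± 1060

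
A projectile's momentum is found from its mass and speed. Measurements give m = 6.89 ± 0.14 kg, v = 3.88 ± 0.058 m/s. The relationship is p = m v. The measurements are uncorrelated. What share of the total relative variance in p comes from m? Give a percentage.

(δp/p)² = (1·δm/m)² + (1·δv/v)²
  m term: (1×0.0203)² = 0.000413
  v term: (1×0.0149)² = 0.000223
Total = 0.000636. Share from m = 0.000413/0.000636 = 0.649.

64.9%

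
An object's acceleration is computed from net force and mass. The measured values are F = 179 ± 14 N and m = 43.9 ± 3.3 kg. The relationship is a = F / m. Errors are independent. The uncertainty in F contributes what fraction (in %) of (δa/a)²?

52.0%

(δa/a)² = (1·δF/F)² + (-1·δm/m)²
  F term: (1×0.0782)² = 0.00612
  m term: (-1×0.0752)² = 0.00565
Total = 0.0118. Share from F = 0.00612/0.0118 = 0.520.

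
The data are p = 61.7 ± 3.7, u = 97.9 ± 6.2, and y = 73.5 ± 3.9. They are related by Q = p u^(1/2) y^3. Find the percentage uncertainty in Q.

Relative error in a monomial: (δQ/Q)² = Σ (nᵢ · δxᵢ/xᵢ)².
  (1·δp/p)² = (1×0.0600)² = 0.00360;  (½·δu/u)² = (0.5×0.0633)² = 0.00100;  (3·δy/y)² = (3×0.0531)² = 0.0253
δQ/Q = √(0.0299) = 0.173

17.3%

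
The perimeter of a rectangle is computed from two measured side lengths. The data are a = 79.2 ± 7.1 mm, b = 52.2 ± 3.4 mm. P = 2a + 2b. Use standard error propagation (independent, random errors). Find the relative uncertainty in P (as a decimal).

Sums and differences: (δP)² = Σ (cᵢ δxᵢ)².
  (2·δa)² = 202;  (2·δb)² = 46.2
δP = √(248) = 15.7 mm
P = 263 mm, so δP/P = 15.7/263 = 0.0599.

0.0599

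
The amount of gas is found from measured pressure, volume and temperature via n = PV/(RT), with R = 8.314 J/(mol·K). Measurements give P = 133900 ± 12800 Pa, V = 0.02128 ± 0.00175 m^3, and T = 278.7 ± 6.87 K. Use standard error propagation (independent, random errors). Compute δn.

Products/powers → add relative errors in quadrature, weighted by exponent:
  (1·δP/P)² = (1×0.0956)² = 0.00914;  (1·δV/V)² = (1×0.0822)² = 0.00676;  (-1·δT/T)² = (-1×0.0247)² = 0.000608
δn/n = √(0.0165) = 0.128
n = 1.230 mol, so δn = 0.128 × 1.230 = 0.158 mol.

0.158 mol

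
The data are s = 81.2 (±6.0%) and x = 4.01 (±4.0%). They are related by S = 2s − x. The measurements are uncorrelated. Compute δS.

9.75

S is a linear combination, so absolute uncertainties add in quadrature:
  (2·δs)² = 94.9;  (δx)² = 0.0257
δS = √(95.0) = 9.75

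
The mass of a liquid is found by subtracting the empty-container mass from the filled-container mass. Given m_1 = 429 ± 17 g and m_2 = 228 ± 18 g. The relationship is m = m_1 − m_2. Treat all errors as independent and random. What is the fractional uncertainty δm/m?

Each term contributes (cᵢ δxᵢ)² to (δm)²:
  (δm_1)² = 289;  (δm_2)² = 324
δm = √(613) = 24.8 g
m = 201 g, so δm/m = 24.8/201 = 0.123.

0.123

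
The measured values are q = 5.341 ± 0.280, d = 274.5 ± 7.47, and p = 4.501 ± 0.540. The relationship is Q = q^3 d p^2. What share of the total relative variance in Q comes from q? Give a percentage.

(δQ/Q)² = (3·δq/q)² + (1·δd/d)² + (2·δp/p)²
  q term: (3×0.0524)² = 0.0247
  d term: (1×0.0272)² = 0.000741
  p term: (2×0.120)² = 0.0576
Total = 0.0831. Share from q = 0.0247/0.0831 = 0.298.

29.8%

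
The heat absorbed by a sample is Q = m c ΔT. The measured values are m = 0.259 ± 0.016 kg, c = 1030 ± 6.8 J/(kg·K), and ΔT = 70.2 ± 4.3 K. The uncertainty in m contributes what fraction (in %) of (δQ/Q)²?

(δQ/Q)² = (1·δm/m)² + (1·δc/c)² + (1·δΔT/ΔT)²
  m term: (1×0.0618)² = 0.00382
  c term: (1×0.00660)² = 4.36e-05
  ΔT term: (1×0.0613)² = 0.00375
Total = 0.00761. Share from m = 0.00382/0.00761 = 0.501.

50.1%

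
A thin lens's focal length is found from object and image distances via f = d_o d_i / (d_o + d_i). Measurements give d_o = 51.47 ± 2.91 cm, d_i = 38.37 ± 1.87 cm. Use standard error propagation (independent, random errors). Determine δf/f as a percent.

3.69%

∂f/∂d_o = (d_i/(d_o+d_i))² = 0.182;  ∂f/∂d_i = (d_o/(d_o+d_i))² = 0.328
δf = √((∂f/∂d_o · δd_o)² + (∂f/∂d_i · δd_i)²) = √(0.282 + 0.377) = 0.811 cm
f = 21.98 cm, so δf/f = 0.811/21.98 = 0.0369.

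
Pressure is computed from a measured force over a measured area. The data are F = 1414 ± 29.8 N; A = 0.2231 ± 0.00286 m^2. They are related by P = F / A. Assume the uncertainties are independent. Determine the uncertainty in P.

For a monomial P ∝ F, A^-1, fractional errors add in quadrature:
  (1·δF/F)² = (1×0.0211)² = 0.000444;  (-1·δA/A)² = (-1×0.0128)² = 0.000164
δP/P = √(0.000608) = 0.0247
P = 6338 Pa, so δP = 0.0247 × 6338 = 156 Pa.

156 Pa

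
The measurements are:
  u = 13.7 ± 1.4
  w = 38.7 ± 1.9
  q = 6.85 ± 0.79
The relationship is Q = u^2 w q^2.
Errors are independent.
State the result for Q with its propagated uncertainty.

(3.41 ± 1.06) × 10^5

Products/powers → add relative errors in quadrature, weighted by exponent:
  (2·δu/u)² = (2×0.102)² = 0.0418;  (1·δw/w)² = (1×0.0491)² = 0.00241;  (2·δq/q)² = (2×0.115)² = 0.0532
δQ/Q = √(0.0974) = 0.312
Q = 3.41e+05, so δQ = 0.312 × 3.41e+05 = 1.06e+05.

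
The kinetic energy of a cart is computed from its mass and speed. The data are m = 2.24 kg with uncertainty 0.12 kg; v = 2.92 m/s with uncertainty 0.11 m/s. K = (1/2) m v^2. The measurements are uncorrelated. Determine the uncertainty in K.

0.883 J

Since K is a product/quotient, work with relative uncertainties:
  (1·δm/m)² = (1×0.0536)² = 0.00287;  (2·δv/v)² = (2×0.0377)² = 0.00568
δK/K = √(0.00855) = 0.0924
K = 9.55 J, so δK = 0.0924 × 9.55 = 0.883 J.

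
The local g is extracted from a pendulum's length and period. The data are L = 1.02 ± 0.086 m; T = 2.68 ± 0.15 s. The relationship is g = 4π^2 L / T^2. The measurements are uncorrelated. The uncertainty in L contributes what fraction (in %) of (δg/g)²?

(δg/g)² = (1·δL/L)² + (-2·δT/T)²
  L term: (1×0.0843)² = 0.00711
  T term: (-2×0.0560)² = 0.0125
Total = 0.0196. Share from L = 0.00711/0.0196 = 0.362.

36.2%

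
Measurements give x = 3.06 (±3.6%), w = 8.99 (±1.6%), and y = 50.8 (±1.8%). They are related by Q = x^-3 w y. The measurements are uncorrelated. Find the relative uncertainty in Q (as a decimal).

0.111

Q is a product of powers, so relative uncertainties combine in quadrature:
  (-3·δx/x)² = (-3×0.0360)² = 0.0117;  (1·δw/w)² = (1×0.0160)² = 0.000256;  (1·δy/y)² = (1×0.0180)² = 0.000324
δQ/Q = √(0.0122) = 0.111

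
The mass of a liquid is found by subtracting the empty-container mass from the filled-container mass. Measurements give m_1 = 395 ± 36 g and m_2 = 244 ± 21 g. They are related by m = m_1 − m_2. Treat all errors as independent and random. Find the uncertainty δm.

m is a linear combination, so absolute uncertainties add in quadrature:
  (δm_1)² = 1300;  (δm_2)² = 441
δm = √(1740) = 41.7 g

41.7 g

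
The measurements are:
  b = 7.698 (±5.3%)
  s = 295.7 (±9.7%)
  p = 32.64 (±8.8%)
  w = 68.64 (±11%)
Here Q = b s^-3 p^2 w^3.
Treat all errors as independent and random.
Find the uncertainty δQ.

48.9

Each factor contributes (exponent × relative error)² to (δQ/Q)²:
  (1·δb/b)² = (1×0.0530)² = 0.00281;  (-3·δs/s)² = (-3×0.0970)² = 0.0847;  (2·δp/p)² = (2×0.0880)² = 0.0310;  (3·δw/w)² = (3×0.110)² = 0.109
δQ/Q = √(0.227) = 0.477
Q = 102.6, so δQ = 0.477 × 102.6 = 48.9.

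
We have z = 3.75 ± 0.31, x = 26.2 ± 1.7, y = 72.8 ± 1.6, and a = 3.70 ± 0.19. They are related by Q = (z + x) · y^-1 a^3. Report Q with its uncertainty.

20.8 ± 3.46

Let u = z + x = 29.9. δu = √(δz² + δx²) = √(0.0961 + 2.89) = 1.73, so δu/u = 0.0577.
Q is then a monomial in u, y, a:
δQ/Q = √((δu/u)² + (-1·δy/y)² + (3·δa/a)²) = √(0.00333 + 0.000483 + 0.0237) = 0.166
Q = 20.8, so δQ = 0.166 × 20.8 = 3.46.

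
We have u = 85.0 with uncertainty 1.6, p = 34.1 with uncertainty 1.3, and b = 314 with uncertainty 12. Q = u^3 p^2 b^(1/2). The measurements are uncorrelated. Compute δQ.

Products/powers → add relative errors in quadrature, weighted by exponent:
  (3·δu/u)² = (3×0.0188)² = 0.00319;  (2·δp/p)² = (2×0.0381)² = 0.00581;  (½·δb/b)² = (0.5×0.0382)² = 0.000365
δQ/Q = √(0.00937) = 0.0968
Q = 1.27e+10, so δQ = 0.0968 × 1.27e+10 = 1.22e+09.

1.22e+09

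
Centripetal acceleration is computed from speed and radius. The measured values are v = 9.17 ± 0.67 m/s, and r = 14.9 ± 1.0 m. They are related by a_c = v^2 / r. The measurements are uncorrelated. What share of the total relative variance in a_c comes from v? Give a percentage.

(δa_c/a_c)² = (2·δv/v)² + (-1·δr/r)²
  v term: (2×0.0731)² = 0.0214
  r term: (-1×0.0671)² = 0.00450
Total = 0.0259. Share from v = 0.0214/0.0259 = 0.826.

82.6%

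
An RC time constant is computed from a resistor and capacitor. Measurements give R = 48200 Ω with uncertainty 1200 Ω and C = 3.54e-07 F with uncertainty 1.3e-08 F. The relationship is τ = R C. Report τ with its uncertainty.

Since τ is a product/quotient, work with relative uncertainties:
  (1·δR/R)² = (1×0.0249)² = 0.000620;  (1·δC/C)² = (1×0.0367)² = 0.00135
δτ/τ = √(0.00197) = 0.0444
τ = 0.0171 s, so δτ = 0.0444 × 0.0171 = 0.000757 s.

0.0171 ± 0.000757 s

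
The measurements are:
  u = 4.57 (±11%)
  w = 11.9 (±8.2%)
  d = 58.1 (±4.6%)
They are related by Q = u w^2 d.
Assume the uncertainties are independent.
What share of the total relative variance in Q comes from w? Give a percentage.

(δQ/Q)² = (1·δu/u)² + (2·δw/w)² + (1·δd/d)²
  u term: (1×0.110)² = 0.0121
  w term: (2×0.0820)² = 0.0269
  d term: (1×0.0460)² = 0.00212
Total = 0.0411. Share from w = 0.0269/0.0411 = 0.654.

65.4%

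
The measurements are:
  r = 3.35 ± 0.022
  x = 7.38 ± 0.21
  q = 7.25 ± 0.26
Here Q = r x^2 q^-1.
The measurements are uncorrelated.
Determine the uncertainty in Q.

1.70

Q is a product of powers, so relative uncertainties combine in quadrature:
  (1·δr/r)² = (1×0.00657)² = 4.31e-05;  (2·δx/x)² = (2×0.0285)² = 0.00324;  (-1·δq/q)² = (-1×0.0359)² = 0.00129
δQ/Q = √(0.00457) = 0.0676
Q = 25.2, so δQ = 0.0676 × 25.2 = 1.70.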